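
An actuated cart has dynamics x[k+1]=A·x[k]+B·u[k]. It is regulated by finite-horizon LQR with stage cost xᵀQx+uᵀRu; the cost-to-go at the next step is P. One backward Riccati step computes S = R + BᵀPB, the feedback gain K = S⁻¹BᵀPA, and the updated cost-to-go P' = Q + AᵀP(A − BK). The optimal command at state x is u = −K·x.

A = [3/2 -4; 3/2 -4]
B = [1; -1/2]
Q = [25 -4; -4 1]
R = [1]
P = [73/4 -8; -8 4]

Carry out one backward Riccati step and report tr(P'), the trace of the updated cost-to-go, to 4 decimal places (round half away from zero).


43.1195

BᵀP = [22.2500 -10.0000]
S = R + BᵀPB = [1] + [27.2500] = [28.2500]
BᵀPA = [18.3750 -49.0000]
K = S⁻¹·BᵀPA = [0.6504 -1.7345]
A−BK = [0.8496 -2.2655; 1.8252 -4.8673]
AᵀP(A−BK) = [2.1106 -5.6283; -5.6283 15.0088]
P' = Q + AᵀP(A−BK) = [27.1106 -9.6283; -9.6283 16.0088]
tr(P') = 43.1195


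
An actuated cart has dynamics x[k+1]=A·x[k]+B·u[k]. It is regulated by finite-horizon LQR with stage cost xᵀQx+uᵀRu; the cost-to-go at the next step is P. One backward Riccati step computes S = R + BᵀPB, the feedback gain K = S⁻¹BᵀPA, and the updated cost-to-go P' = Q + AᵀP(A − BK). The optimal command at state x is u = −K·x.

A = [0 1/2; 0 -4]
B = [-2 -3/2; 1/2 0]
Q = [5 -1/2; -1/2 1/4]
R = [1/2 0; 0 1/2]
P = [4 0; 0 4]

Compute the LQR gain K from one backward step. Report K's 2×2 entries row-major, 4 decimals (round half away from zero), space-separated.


0.0000 -3.5056 0.0000 4.1124

BᵀP = [-8.0000 2.0000; -6.0000 0.0000]
S = R + BᵀPB = [1/2 0; 0 1/2] + [17.0000 12.0000; 12.0000 9.0000] = [17.5000 12.0000; 12.0000 9.5000]
BᵀPA = [0.0000 -12.0000; 0.0000 -3.0000]
K = S⁻¹·BᵀPA = [0.0000 -3.5056; 0.0000 4.1124]
A−BK = [0.0000 -0.3427; 0.0000 -2.2472]
AᵀP(A−BK) = [0.0000 0.0000; 0.0000 35.2697]
P' = Q + AᵀP(A−BK) = [5.0000 -0.5000; -0.5000 35.5197]
tr(P') = 40.5197


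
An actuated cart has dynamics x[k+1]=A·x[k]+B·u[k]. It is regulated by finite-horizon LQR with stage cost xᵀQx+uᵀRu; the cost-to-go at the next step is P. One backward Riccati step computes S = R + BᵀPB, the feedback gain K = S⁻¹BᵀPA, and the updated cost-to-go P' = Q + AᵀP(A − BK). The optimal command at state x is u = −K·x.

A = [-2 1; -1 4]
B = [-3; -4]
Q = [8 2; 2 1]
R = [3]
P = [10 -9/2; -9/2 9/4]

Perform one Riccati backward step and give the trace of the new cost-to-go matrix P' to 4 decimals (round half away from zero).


BᵀP = [-12.0000 4.5000]
S = R + BᵀPB = [3] + [18.0000] = [21.0000]
BᵀPA = [19.5000 6.0000]
K = S⁻¹·BᵀPA = [0.9286 0.2857]
A−BK = [0.7857 1.8571; 2.7143 5.1429]
AᵀP(A−BK) = [6.1429 5.9286; 5.9286 8.2857]
P' = Q + AᵀP(A−BK) = [14.1429 7.9286; 7.9286 9.2857]
tr(P') = 23.4286

23.4286


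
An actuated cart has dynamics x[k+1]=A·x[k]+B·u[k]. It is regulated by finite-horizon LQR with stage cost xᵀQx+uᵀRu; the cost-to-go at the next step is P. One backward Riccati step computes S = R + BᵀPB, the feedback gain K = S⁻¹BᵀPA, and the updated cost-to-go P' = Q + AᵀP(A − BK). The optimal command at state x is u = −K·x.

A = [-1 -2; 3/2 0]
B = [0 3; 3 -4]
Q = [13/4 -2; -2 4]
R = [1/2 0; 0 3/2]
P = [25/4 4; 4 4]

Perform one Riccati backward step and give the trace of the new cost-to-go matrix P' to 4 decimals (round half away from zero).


8.4032

BᵀP = [12.0000 12.0000; 2.7500 -4.0000]
S = R + BᵀPB = [1/2 0; 0 3/2] + [36.0000 -12.0000; -12.0000 24.2500] = [36.5000 -12.0000; -12.0000 25.7500]
BᵀPA = [6.0000 -24.0000; -8.7500 -5.5000]
K = S⁻¹·BᵀPA = [0.0622 -0.8594; -0.3108 -0.6141]
A−BK = [-0.0675 -0.1577; 0.0701 0.1219]
AᵀP(A−BK) = [0.1571 0.2832; 0.2832 0.9961]
P' = Q + AᵀP(A−BK) = [3.4071 -1.7168; -1.7168 4.9961]
tr(P') = 8.4032


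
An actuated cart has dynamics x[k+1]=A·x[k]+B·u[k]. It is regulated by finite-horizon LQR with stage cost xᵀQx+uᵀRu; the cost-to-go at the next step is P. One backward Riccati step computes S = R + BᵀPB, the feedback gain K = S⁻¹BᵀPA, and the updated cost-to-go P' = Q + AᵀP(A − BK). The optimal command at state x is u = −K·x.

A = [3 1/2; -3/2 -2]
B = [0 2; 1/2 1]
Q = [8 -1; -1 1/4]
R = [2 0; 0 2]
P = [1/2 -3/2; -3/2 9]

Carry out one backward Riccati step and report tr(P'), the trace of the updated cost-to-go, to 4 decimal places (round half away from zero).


BᵀP = [-0.7500 4.5000; -0.5000 6.0000]
S = R + BᵀPB = [2 0; 0 2] + [2.2500 3.0000; 3.0000 5.0000] = [4.2500 3.0000; 3.0000 7.0000]
BᵀPA = [-9.0000 -9.3750; -10.5000 -12.2500]
K = S⁻¹·BᵀPA = [-1.5181 -1.3916; -0.8494 -1.1536]
A−BK = [4.6988 2.8072; 0.1084 -0.1506]
AᵀP(A−BK) = [15.6687 13.2380; 13.2380 11.9473]
P' = Q + AᵀP(A−BK) = [23.6687 12.2380; 12.2380 12.1973]
tr(P') = 35.8660

35.8660


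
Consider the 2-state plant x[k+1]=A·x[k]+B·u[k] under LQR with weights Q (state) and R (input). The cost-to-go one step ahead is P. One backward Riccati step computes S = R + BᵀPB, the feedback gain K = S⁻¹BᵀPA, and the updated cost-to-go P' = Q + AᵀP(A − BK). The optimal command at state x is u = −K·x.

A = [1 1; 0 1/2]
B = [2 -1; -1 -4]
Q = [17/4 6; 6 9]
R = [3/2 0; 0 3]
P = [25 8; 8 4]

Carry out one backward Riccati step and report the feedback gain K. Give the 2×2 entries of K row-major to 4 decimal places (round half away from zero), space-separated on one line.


BᵀP = [42.0000 12.0000; -57.0000 -24.0000]
S = R + BᵀPB = [3/2 0; 0 3] + [72.0000 -90.0000; -90.0000 153.0000] = [73.5000 -90.0000; -90.0000 156.0000]
BᵀPA = [42.0000 48.0000; -57.0000 -69.0000]
K = S⁻¹·BᵀPA = [0.4225 0.3797; -0.1217 -0.2233]
A−BK = [0.0334 0.0174; -0.0642 -0.0134]
AᵀP(A−BK) = [0.3222 0.3275; 0.3275 0.3703]
P' = Q + AᵀP(A−BK) = [4.5722 6.3275; 6.3275 9.3703]
tr(P') = 13.9425

0.4225 0.3797 -0.1217 -0.2233


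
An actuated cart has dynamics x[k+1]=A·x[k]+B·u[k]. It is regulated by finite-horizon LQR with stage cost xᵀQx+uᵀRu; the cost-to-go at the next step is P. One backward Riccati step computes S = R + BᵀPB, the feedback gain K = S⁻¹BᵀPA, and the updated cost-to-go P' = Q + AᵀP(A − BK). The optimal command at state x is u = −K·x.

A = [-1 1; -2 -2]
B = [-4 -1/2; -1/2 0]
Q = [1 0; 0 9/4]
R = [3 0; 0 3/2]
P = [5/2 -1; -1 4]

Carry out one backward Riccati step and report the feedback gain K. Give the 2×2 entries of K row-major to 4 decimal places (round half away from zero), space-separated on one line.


BᵀP = [-9.5000 2.0000; -1.2500 0.5000]
S = R + BᵀPB = [3 0; 0 3/2] + [37.0000 4.7500; 4.7500 0.6250] = [40.0000 4.7500; 4.7500 2.1250]
BᵀPA = [5.5000 -13.5000; 0.2500 -2.2500]
K = S⁻¹·BᵀPA = [0.1682 -0.2883; -0.2583 -0.4144]
A−BK = [-0.4565 -0.3604; -1.9159 -2.1441]
AᵀP(A−BK) = [13.6396 15.1892; 15.1892 17.6757]
P' = Q + AᵀP(A−BK) = [14.6396 15.1892; 15.1892 19.9257]
tr(P') = 34.5653

0.1682 -0.2883 -0.2583 -0.4144


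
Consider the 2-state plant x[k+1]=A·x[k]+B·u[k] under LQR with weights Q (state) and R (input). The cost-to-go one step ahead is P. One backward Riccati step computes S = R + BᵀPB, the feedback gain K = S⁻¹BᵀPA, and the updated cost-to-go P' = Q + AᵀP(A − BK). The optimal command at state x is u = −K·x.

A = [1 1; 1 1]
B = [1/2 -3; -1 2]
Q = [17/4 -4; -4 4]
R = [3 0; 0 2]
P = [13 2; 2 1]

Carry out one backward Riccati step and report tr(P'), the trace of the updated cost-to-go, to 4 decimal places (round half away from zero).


13.1300

BᵀP = [4.5000 0.0000; -35.0000 -4.0000]
S = R + BᵀPB = [3 0; 0 2] + [2.2500 -13.5000; -13.5000 97.0000] = [5.2500 -13.5000; -13.5000 99.0000]
BᵀPA = [4.5000 4.5000; -39.0000 -39.0000]
K = S⁻¹·BᵀPA = [-0.2400 -0.2400; -0.4267 -0.4267]
A−BK = [-0.1600 -0.1600; 1.6133 1.6133]
AᵀP(A−BK) = [2.4400 2.4400; 2.4400 2.4400]
P' = Q + AᵀP(A−BK) = [6.6900 -1.5600; -1.5600 6.4400]
tr(P') = 13.1300


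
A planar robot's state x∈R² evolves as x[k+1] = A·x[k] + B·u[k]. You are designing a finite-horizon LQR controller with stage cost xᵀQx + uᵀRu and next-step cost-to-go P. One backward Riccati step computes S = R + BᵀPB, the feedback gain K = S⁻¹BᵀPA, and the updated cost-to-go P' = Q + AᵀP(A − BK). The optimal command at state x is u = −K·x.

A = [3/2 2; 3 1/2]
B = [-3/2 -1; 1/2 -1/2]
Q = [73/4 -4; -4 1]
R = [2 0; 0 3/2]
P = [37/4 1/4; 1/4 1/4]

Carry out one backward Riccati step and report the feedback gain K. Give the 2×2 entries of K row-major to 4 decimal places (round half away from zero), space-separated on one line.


-0.4564 -0.7598 -0.8005 -0.7589

BᵀP = [-13.7500 -0.2500; -9.3750 -0.3750]
S = R + BᵀPB = [2 0; 0 3/2] + [20.5000 13.8750; 13.8750 9.5625] = [22.5000 13.8750; 13.8750 11.0625]
BᵀPA = [-21.3750 -27.6250; -15.1875 -18.9375]
K = S⁻¹·BᵀPA = [-0.4564 -0.7598; -0.8005 -0.7589]
A−BK = [0.0150 0.1014; 2.8279 0.5004]
AᵀP(A−BK) = [3.4002 2.0461; 2.0461 2.2016]
P' = Q + AᵀP(A−BK) = [21.6502 -1.9539; -1.9539 3.2016]
tr(P') = 24.8518


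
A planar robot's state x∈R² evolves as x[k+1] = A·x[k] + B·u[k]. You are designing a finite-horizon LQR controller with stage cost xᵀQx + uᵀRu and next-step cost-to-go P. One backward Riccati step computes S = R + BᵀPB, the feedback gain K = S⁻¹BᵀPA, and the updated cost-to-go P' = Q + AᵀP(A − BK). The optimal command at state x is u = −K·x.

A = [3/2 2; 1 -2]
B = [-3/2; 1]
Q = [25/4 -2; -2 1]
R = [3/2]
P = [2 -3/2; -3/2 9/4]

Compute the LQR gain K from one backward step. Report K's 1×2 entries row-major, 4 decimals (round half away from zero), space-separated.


BᵀP = [-4.5000 4.5000]
S = R + BᵀPB = [3/2] + [11.2500] = [12.7500]
BᵀPA = [-2.2500 -18.0000]
K = S⁻¹·BᵀPA = [-0.1765 -1.4118]
A−BK = [1.2353 -0.1176; 1.1765 -0.5882]
AᵀP(A−BK) = [1.8529 -0.1765; -0.1765 3.5882]
P' = Q + AᵀP(A−BK) = [8.1029 -2.1765; -2.1765 4.5882]
tr(P') = 12.6912

-0.1765 -1.4118


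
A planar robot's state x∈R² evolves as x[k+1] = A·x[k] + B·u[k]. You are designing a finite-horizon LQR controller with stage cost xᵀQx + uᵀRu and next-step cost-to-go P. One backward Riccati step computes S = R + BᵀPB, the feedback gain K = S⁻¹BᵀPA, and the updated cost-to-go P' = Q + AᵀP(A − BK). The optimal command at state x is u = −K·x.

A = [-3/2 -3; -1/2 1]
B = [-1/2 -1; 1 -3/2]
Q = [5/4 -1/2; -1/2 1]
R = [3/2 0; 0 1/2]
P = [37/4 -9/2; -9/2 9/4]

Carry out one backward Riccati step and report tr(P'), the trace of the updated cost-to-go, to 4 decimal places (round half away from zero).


BᵀP = [-9.1250 4.5000; -2.5000 1.1250]
S = R + BᵀPB = [3/2 0; 0 1/2] + [9.0625 2.3750; 2.3750 0.8125] = [10.5625 2.3750; 2.3750 1.3125]
BᵀPA = [11.4375 31.8750; 3.1875 8.6250]
K = S⁻¹·BᵀPA = [0.9050 2.5967; 0.7910 1.8727]
A−BK = [-0.2565 0.1710; -0.2185 1.2124]
AᵀP(A−BK) = [1.7530 4.8314; 4.8314 13.5791]
P' = Q + AᵀP(A−BK) = [3.0030 4.3314; 4.3314 14.5791]
tr(P') = 17.5821

17.5821


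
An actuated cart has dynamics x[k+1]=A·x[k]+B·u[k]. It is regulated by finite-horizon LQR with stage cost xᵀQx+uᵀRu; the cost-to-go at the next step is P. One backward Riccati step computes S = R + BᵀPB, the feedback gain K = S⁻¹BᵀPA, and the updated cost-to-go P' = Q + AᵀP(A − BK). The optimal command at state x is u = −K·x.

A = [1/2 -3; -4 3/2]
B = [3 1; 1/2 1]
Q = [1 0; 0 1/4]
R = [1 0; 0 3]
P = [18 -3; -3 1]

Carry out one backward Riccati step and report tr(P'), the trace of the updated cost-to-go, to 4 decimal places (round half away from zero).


BᵀP = [52.5000 -8.5000; 15.0000 -2.0000]
S = R + BᵀPB = [1 0; 0 3] + [153.2500 44.0000; 44.0000 13.0000] = [154.2500 44.0000; 44.0000 16.0000]
BᵀPA = [60.2500 -170.2500; 15.5000 -48.0000]
K = S⁻¹·BᵀPA = [0.5301 -1.1504; -0.4890 0.1635]
A−BK = [-0.6013 0.2876; -3.7761 1.9117]
AᵀP(A−BK) = [8.1418 -4.4746; -4.4746 3.2481]
P' = Q + AᵀP(A−BK) = [9.1418 -4.4746; -4.4746 3.4981]
tr(P') = 12.6399

12.6399


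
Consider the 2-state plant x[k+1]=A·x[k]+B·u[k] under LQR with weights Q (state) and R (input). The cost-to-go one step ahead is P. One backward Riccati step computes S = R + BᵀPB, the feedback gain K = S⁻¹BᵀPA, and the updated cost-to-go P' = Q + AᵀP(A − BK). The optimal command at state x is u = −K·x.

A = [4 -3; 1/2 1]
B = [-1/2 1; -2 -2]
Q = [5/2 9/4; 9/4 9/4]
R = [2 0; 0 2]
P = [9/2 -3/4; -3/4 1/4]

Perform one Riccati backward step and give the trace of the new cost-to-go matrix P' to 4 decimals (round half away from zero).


29.7114

BᵀP = [-0.7500 -0.1250; 6.0000 -1.2500]
S = R + BᵀPB = [2 0; 0 2] + [0.6250 -0.5000; -0.5000 8.5000] = [2.6250 -0.5000; -0.5000 10.5000]
BᵀPA = [-3.0625 2.1250; 23.3750 -19.2500]
K = S⁻¹·BᵀPA = [-0.7494 0.4645; 2.1905 -1.8112]
A−BK = [1.4348 -0.9565; 3.3822 -1.6934]
AᵀP(A−BK) = [15.5644 -11.9903; -11.9903 9.3970]
P' = Q + AᵀP(A−BK) = [18.0644 -9.7403; -9.7403 11.6470]
tr(P') = 29.7114


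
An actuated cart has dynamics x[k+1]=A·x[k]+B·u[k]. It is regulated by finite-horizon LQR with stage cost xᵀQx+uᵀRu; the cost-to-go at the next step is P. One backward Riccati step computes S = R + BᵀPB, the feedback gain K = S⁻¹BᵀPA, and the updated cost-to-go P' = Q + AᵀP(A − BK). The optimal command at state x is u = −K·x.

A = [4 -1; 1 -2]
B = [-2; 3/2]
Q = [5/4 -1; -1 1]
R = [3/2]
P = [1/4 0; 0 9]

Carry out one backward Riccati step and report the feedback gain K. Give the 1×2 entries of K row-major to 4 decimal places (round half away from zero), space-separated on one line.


BᵀP = [-0.5000 13.5000]
S = R + BᵀPB = [3/2] + [21.2500] = [22.7500]
BᵀPA = [11.5000 -26.5000]
K = S⁻¹·BᵀPA = [0.5055 -1.1648]
A−BK = [5.0110 -3.3297; 0.2418 -0.2527]
AᵀP(A−BK) = [7.1868 -5.6044; -5.6044 5.3819]
P' = Q + AᵀP(A−BK) = [8.4368 -6.6044; -6.6044 6.3819]
tr(P') = 14.8187

0.5055 -1.1648


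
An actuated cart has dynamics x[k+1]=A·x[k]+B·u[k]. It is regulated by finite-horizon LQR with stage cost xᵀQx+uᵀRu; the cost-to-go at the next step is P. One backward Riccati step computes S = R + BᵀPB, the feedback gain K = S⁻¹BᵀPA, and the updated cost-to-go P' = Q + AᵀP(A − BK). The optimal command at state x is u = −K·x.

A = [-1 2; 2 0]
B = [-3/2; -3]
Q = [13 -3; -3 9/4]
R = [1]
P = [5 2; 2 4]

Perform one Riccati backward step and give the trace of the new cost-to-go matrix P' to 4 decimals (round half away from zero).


BᵀP = [-13.5000 -15.0000]
S = R + BᵀPB = [1] + [65.2500] = [66.2500]
BᵀPA = [-16.5000 -27.0000]
K = S⁻¹·BᵀPA = [-0.2491 -0.4075]
A−BK = [-1.3736 1.3887; 1.2528 -1.2226]
AᵀP(A−BK) = [8.8906 -8.7245; -8.7245 8.9962]
P' = Q + AᵀP(A−BK) = [21.8906 -11.7245; -11.7245 11.2462]
tr(P') = 33.1368

33.1368


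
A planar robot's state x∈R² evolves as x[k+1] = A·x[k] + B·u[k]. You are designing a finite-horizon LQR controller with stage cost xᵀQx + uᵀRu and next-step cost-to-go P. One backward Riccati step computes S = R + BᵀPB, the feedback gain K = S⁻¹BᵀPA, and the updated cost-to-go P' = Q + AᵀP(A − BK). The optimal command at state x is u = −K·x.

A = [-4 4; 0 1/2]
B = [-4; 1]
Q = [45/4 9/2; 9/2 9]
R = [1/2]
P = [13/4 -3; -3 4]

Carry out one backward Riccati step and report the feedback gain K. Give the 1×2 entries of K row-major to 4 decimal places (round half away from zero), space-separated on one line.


BᵀP = [-16.0000 16.0000]
S = R + BᵀPB = [1/2] + [80.0000] = [80.5000]
BᵀPA = [64.0000 -56.0000]
K = S⁻¹·BᵀPA = [0.7950 -0.6957]
A−BK = [-0.8199 1.2174; -0.7950 1.1957]
AᵀP(A−BK) = [1.1180 -1.4783; -1.4783 2.0435]
P' = Q + AᵀP(A−BK) = [12.3680 3.0217; 3.0217 11.0435]
tr(P') = 23.4115

0.7950 -0.6957


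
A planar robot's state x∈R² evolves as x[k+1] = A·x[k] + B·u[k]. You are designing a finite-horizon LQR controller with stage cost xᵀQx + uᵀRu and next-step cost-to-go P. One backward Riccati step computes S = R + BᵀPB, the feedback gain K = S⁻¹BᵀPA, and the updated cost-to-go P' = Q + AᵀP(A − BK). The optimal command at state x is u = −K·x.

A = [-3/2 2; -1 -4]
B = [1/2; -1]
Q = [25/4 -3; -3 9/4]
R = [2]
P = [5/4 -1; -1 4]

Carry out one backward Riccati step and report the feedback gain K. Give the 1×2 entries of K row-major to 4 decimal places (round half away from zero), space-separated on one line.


0.2821 2.9060

BᵀP = [1.6250 -4.5000]
S = R + BᵀPB = [2] + [5.3125] = [7.3125]
BᵀPA = [2.0625 21.2500]
K = S⁻¹·BᵀPA = [0.2821 2.9060]
A−BK = [-1.6410 0.5470; -0.7179 -1.0940]
AᵀP(A−BK) = [3.2308 2.2564; 2.2564 23.2479]
P' = Q + AᵀP(A−BK) = [9.4808 -0.7436; -0.7436 25.4979]
tr(P') = 34.9786


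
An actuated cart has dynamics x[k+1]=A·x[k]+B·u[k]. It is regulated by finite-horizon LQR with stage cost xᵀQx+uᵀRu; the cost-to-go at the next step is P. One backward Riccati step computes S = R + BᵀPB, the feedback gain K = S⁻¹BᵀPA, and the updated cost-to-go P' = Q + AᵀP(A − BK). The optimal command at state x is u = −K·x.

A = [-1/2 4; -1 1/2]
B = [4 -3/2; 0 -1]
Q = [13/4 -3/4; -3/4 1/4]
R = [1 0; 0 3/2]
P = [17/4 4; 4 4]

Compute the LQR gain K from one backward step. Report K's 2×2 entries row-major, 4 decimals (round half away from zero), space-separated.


-0.2258 0.8755 0.2150 -0.3757

BᵀP = [17.0000 16.0000; -10.3750 -10.0000]
S = R + BᵀPB = [1 0; 0 3/2] + [68.0000 -41.5000; -41.5000 25.5625] = [69.0000 -41.5000; -41.5000 27.0625]
BᵀPA = [-24.5000 76.0000; 15.1875 -46.5000]
K = S⁻¹·BᵀPA = [-0.2258 0.8755; 0.2150 -0.3757]
A−BK = [0.7255 -0.0655; -0.7850 0.1243]
AᵀP(A−BK) = [0.2660 -0.3447; -0.3447 0.9931]
P' = Q + AᵀP(A−BK) = [3.5160 -1.0947; -1.0947 1.2431]
tr(P') = 4.7592


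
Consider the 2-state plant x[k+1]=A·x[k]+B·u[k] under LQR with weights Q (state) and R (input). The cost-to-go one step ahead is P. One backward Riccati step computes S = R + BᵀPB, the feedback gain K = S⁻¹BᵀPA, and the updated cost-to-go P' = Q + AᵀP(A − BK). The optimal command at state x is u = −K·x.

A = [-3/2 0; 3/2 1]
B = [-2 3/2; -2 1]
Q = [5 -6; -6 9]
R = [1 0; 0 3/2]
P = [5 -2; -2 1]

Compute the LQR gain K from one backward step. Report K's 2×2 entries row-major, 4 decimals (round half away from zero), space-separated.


BᵀP = [-6.0000 2.0000; 5.5000 -2.0000]
S = R + BᵀPB = [1 0; 0 3/2] + [8.0000 -7.0000; -7.0000 6.2500] = [9.0000 -7.0000; -7.0000 7.7500]
BᵀPA = [12.0000 2.0000; -11.2500 -2.0000]
K = S⁻¹·BᵀPA = [0.6867 0.0723; -0.8313 -0.1928]
A−BK = [1.1205 0.4337; 3.7048 1.3373]
AᵀP(A−BK) = [4.9066 1.4639; 1.4639 0.4699]
P' = Q + AᵀP(A−BK) = [9.9066 -4.5361; -4.5361 9.4699]
tr(P') = 19.3765

0.6867 0.0723 -0.8313 -0.1928


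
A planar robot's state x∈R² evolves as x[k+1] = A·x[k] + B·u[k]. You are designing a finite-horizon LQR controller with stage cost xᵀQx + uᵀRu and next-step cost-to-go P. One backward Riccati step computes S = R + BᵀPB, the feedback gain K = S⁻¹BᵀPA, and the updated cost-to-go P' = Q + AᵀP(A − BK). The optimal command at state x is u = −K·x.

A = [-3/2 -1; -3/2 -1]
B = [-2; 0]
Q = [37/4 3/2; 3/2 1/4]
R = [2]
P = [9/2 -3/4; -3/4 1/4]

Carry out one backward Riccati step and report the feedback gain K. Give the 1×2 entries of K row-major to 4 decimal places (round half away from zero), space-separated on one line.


0.5625 0.3750

BᵀP = [-9.0000 1.5000]
S = R + BᵀPB = [2] + [18.0000] = [20.0000]
BᵀPA = [11.2500 7.5000]
K = S⁻¹·BᵀPA = [0.5625 0.3750]
A−BK = [-0.3750 -0.2500; -1.5000 -1.0000]
AᵀP(A−BK) = [0.9844 0.6563; 0.6563 0.4375]
P' = Q + AᵀP(A−BK) = [10.2344 2.1563; 2.1563 0.6875]
tr(P') = 10.9219


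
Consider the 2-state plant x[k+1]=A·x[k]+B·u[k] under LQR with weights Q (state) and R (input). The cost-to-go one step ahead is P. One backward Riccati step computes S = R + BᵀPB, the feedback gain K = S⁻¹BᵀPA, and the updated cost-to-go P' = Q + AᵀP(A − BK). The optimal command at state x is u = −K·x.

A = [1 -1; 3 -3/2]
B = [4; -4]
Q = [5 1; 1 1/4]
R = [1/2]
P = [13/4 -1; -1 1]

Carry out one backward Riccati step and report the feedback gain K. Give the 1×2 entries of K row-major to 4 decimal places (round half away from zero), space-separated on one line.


BᵀP = [17.0000 -8.0000]
S = R + BᵀPB = [1/2] + [100.0000] = [100.5000]
BᵀPA = [-7.0000 -5.0000]
K = S⁻¹·BᵀPA = [-0.0697 -0.0498]
A−BK = [1.2786 -0.8010; 2.7214 -1.6990]
AᵀP(A−BK) = [5.7624 -3.5983; -3.5983 2.2512]
P' = Q + AᵀP(A−BK) = [10.7624 -2.5983; -2.5983 2.5012]
tr(P') = 13.2637

-0.0697 -0.0498


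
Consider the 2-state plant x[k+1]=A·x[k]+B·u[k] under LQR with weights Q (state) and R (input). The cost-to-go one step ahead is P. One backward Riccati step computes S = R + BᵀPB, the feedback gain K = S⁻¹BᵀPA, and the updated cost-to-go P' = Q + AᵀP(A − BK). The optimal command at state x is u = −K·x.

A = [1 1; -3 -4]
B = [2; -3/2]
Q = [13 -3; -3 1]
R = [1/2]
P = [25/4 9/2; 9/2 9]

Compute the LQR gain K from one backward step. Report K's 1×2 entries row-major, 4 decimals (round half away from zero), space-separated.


BᵀP = [5.7500 -4.5000]
S = R + BᵀPB = [1/2] + [18.2500] = [18.7500]
BᵀPA = [19.2500 23.7500]
K = S⁻¹·BᵀPA = [1.0267 1.2667]
A−BK = [-1.0533 -1.5333; -1.4600 -2.1000]
AᵀP(A−BK) = [40.4867 58.3667; 58.3667 84.1667]
P' = Q + AᵀP(A−BK) = [53.4867 55.3667; 55.3667 85.1667]
tr(P') = 138.6533

1.0267 1.2667


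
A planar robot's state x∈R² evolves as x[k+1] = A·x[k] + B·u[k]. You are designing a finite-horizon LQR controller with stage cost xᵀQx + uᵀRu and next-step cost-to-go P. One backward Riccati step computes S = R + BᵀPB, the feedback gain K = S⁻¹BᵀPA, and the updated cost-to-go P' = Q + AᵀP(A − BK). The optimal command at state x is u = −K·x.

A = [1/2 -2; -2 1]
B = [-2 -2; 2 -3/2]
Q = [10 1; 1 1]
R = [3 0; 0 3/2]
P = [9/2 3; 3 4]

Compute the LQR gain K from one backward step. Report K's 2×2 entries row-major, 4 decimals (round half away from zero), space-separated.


BᵀP = [-3.0000 2.0000; -13.5000 -12.0000]
S = R + BᵀPB = [3 0; 0 3/2] + [10.0000 3.0000; 3.0000 45.0000] = [13.0000 3.0000; 3.0000 46.5000]
BᵀPA = [-5.5000 8.0000; 17.2500 15.0000]
K = S⁻¹·BᵀPA = [-0.5164 0.5491; 0.4043 0.2872]
A−BK = [0.2758 -0.3275; -0.3608 0.3325]
AᵀP(A−BK) = [1.3111 -0.9332; -0.9332 1.2997]
P' = Q + AᵀP(A−BK) = [11.3111 0.0668; 0.0668 2.2997]
tr(P') = 13.6108

-0.5164 0.5491 0.4043 0.2872


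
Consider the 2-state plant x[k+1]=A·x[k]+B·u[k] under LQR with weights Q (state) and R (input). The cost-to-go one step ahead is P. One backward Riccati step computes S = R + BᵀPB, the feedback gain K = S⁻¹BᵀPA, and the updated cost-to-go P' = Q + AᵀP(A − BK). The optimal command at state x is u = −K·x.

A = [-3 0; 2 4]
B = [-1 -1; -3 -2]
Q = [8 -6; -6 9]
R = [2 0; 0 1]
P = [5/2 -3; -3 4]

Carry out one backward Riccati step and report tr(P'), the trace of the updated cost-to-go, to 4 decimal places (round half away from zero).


32.7260

BᵀP = [6.5000 -9.0000; 3.5000 -5.0000]
S = R + BᵀPB = [2 0; 0 1] + [20.5000 11.5000; 11.5000 6.5000] = [22.5000 11.5000; 11.5000 7.5000]
BᵀPA = [-37.5000 -36.0000; -20.5000 -20.0000]
K = S⁻¹·BᵀPA = [-1.2466 -1.0959; -0.8219 -0.9863]
A−BK = [-5.0685 -2.0822; -3.3836 -1.2603]
AᵀP(A−BK) = [10.9041 6.6849; 6.6849 4.8219]
P' = Q + AᵀP(A−BK) = [18.9041 0.6849; 0.6849 13.8219]
tr(P') = 32.7260


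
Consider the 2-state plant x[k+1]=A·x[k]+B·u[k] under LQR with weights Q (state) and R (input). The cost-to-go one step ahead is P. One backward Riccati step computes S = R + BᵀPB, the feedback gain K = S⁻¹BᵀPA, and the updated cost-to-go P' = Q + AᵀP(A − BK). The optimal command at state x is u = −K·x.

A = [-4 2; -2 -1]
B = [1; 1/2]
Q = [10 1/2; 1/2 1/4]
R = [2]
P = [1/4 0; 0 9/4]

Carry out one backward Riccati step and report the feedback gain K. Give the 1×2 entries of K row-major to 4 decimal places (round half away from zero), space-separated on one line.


-1.1556 -0.2222

BᵀP = [0.2500 1.1250]
S = R + BᵀPB = [2] + [0.8125] = [2.8125]
BᵀPA = [-3.2500 -0.6250]
K = S⁻¹·BᵀPA = [-1.1556 -0.2222]
A−BK = [-2.8444 2.2222; -1.4222 -0.8889]
AᵀP(A−BK) = [9.2444 1.7778; 1.7778 3.1111]
P' = Q + AᵀP(A−BK) = [19.2444 2.2778; 2.2778 3.3611]
tr(P') = 22.6056


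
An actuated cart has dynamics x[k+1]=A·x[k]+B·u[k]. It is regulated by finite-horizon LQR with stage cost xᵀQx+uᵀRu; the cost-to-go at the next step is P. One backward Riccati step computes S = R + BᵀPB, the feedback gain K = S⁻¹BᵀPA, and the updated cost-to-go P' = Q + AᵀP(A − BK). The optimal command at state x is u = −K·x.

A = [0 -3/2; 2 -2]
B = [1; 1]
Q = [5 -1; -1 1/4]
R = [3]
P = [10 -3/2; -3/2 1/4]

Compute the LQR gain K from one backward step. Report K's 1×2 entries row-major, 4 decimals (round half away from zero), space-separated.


BᵀP = [8.5000 -1.2500]
S = R + BᵀPB = [3] + [7.2500] = [10.2500]
BᵀPA = [-2.5000 -10.2500]
K = S⁻¹·BᵀPA = [-0.2439 -1.0000]
A−BK = [0.2439 -0.5000; 2.2439 -1.0000]
AᵀP(A−BK) = [0.3902 1.0000; 1.0000 4.2500]
P' = Q + AᵀP(A−BK) = [5.3902 0.0000; 0.0000 4.5000]
tr(P') = 9.8902

-0.2439 -1.0000


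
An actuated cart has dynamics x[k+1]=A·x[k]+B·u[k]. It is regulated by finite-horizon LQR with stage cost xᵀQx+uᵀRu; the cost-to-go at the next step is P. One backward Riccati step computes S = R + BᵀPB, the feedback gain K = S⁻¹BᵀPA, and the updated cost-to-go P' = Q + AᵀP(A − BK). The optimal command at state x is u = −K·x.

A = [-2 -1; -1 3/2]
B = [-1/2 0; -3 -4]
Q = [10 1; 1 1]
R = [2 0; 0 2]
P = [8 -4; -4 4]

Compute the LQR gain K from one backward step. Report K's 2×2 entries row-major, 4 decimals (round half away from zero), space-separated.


0.9839 0.3306 -0.8387 -0.8065

BᵀP = [8.0000 -10.0000; 16.0000 -16.0000]
S = R + BᵀPB = [2 0; 0 2] + [26.0000 40.0000; 40.0000 64.0000] = [28.0000 40.0000; 40.0000 66.0000]
BᵀPA = [-6.0000 -23.0000; -16.0000 -40.0000]
K = S⁻¹·BᵀPA = [0.9839 0.3306; -0.8387 -0.8065]
A−BK = [-1.5081 -0.8347; -1.4032 -0.7339]
AᵀP(A−BK) = [12.4839 7.0806; 7.0806 4.3468]
P' = Q + AᵀP(A−BK) = [22.4839 8.0806; 8.0806 5.3468]
tr(P') = 27.8306


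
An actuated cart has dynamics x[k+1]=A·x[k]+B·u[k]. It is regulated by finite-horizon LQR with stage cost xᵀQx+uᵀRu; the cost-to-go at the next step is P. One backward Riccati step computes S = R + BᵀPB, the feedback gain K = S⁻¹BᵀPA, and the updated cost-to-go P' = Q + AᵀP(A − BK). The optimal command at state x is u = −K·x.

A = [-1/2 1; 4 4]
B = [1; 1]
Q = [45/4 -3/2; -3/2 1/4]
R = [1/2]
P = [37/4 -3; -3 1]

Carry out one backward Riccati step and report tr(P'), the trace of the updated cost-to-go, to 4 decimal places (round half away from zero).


BᵀP = [6.2500 -2.0000]
S = R + BᵀPB = [1/2] + [4.2500] = [4.7500]
BᵀPA = [-11.1250 -1.7500]
K = S⁻¹·BᵀPA = [-2.3421 -0.3684]
A−BK = [1.8421 1.3684; 6.3421 4.3684]
AᵀP(A−BK) = [4.2566 1.2763; 1.2763 0.6053]
P' = Q + AᵀP(A−BK) = [15.5066 -0.2237; -0.2237 0.8553]
tr(P') = 16.3618

16.3618


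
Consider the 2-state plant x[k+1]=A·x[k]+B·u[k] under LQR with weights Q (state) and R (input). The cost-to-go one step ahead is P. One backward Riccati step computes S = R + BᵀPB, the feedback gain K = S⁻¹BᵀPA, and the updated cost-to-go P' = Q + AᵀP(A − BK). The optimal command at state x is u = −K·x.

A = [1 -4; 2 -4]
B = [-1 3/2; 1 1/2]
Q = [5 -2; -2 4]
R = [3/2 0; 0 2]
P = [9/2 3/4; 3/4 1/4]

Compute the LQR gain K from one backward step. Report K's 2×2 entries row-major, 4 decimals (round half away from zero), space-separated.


BᵀP = [-3.7500 -0.5000; 7.1250 1.2500]
S = R + BᵀPB = [3/2 0; 0 2] + [3.2500 -5.8750; -5.8750 11.3125] = [4.7500 -5.8750; -5.8750 13.3125]
BᵀPA = [-4.7500 17.0000; 9.6250 -33.5000]
K = S⁻¹·BᵀPA = [-0.2329 1.0272; 0.6202 -2.0631]
A−BK = [-0.1632 0.1219; 1.9227 -3.9956]
AᵀP(A−BK) = [1.4241 -4.2633; -4.2633 13.4233]
P' = Q + AᵀP(A−BK) = [6.4241 -6.2633; -6.2633 17.4233]
tr(P') = 23.8474

-0.2329 1.0272 0.6202 -2.0631


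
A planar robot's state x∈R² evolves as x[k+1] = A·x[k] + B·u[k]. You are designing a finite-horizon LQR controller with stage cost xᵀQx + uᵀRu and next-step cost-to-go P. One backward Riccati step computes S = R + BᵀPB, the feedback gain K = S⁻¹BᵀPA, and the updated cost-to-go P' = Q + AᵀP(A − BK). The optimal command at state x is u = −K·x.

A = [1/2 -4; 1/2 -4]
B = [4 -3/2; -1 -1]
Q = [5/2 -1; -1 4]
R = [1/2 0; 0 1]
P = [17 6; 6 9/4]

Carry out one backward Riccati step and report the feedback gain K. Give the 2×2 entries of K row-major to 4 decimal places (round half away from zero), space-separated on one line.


0.1197 -0.9574 -0.1284 1.0276

BᵀP = [62.0000 21.7500; -31.5000 -11.2500]
S = R + BᵀPB = [1/2 0; 0 1] + [226.2500 -114.7500; -114.7500 58.5000] = [226.7500 -114.7500; -114.7500 59.5000]
BᵀPA = [41.8750 -335.0000; -21.3750 171.0000]
K = S⁻¹·BᵀPA = [0.1197 -0.9574; -0.1284 1.0276]
A−BK = [-0.1714 1.3709; 0.4912 -3.9298]
AᵀP(A−BK) = [0.0557 -0.4453; -0.4453 3.5626]
P' = Q + AᵀP(A−BK) = [2.5557 -1.4453; -1.4453 7.5626]
tr(P') = 10.1182


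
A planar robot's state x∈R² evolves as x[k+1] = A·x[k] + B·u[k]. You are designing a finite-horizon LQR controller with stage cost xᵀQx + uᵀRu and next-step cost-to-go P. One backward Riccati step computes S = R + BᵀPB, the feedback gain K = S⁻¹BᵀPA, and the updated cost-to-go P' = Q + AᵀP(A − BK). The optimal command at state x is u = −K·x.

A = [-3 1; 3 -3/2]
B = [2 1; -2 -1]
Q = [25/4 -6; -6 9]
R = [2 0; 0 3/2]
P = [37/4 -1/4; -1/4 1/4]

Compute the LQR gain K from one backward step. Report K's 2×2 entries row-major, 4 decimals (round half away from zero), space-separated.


BᵀP = [19.0000 -1.0000; 9.5000 -0.5000]
S = R + BᵀPB = [2 0; 0 3/2] + [40.0000 20.0000; 20.0000 10.0000] = [42.0000 20.0000; 20.0000 11.5000]
BᵀPA = [-60.0000 20.5000; -30.0000 10.2500]
K = S⁻¹·BᵀPA = [-1.0843 0.3705; -0.7229 0.2470]
A−BK = [-0.1084 0.0120; 0.1084 -0.5120]
AᵀP(A−BK) = [3.2530 -1.1114; -1.1114 0.4360]
P' = Q + AᵀP(A−BK) = [9.5030 -7.1114; -7.1114 9.4360]
tr(P') = 18.9390

-1.0843 0.3705 -0.7229 0.2470


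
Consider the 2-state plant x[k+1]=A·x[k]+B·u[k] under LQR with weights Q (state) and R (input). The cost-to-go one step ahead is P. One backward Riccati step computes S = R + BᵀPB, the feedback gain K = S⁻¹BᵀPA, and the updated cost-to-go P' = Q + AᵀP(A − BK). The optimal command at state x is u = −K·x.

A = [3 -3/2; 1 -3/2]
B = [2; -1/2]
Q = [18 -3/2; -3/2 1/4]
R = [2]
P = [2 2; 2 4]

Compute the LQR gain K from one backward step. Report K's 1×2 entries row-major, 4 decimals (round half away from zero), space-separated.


BᵀP = [3.0000 2.0000]
S = R + BᵀPB = [2] + [5.0000] = [7.0000]
BᵀPA = [11.0000 -7.5000]
K = S⁻¹·BᵀPA = [1.5714 -1.0714]
A−BK = [-0.1429 0.6429; 1.7857 -2.0357]
AᵀP(A−BK) = [16.7143 -15.2143; -15.2143 14.4643]
P' = Q + AᵀP(A−BK) = [34.7143 -16.7143; -16.7143 14.7143]
tr(P') = 49.4286

1.5714 -1.0714


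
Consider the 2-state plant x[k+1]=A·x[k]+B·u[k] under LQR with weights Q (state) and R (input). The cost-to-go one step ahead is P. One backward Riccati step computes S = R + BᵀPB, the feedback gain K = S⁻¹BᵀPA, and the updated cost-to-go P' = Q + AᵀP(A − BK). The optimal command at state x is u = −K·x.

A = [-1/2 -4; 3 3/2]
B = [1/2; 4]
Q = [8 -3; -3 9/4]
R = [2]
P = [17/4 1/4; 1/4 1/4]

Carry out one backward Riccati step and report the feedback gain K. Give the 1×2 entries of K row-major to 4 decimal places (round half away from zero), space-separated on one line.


0.2248 -1.3411

BᵀP = [3.1250 1.1250]
S = R + BᵀPB = [2] + [6.0625] = [8.0625]
BᵀPA = [1.8125 -10.8125]
K = S⁻¹·BᵀPA = [0.2248 -1.3411]
A−BK = [-0.6124 -3.3295; 2.1008 6.8643]
AᵀP(A−BK) = [2.1550 8.8682; 8.8682 51.0620]
P' = Q + AᵀP(A−BK) = [10.1550 5.8682; 5.8682 53.3120]
tr(P') = 63.4671


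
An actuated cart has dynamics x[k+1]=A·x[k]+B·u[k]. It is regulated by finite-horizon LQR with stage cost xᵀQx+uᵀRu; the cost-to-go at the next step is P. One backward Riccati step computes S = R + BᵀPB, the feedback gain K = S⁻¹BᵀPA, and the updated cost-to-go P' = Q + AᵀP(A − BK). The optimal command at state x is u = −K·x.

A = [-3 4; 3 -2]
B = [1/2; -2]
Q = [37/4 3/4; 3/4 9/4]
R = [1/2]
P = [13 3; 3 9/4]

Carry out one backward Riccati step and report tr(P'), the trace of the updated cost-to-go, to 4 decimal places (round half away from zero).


237.9352

BᵀP = [0.5000 -3.0000]
S = R + BᵀPB = [1/2] + [6.2500] = [6.7500]
BᵀPA = [-10.5000 8.0000]
K = S⁻¹·BᵀPA = [-1.5556 1.1852]
A−BK = [-2.2222 3.4074; -0.1111 0.3704]
AᵀP(A−BK) = [66.9167 -103.0556; -103.0556 159.5185]
P' = Q + AᵀP(A−BK) = [76.1667 -102.3056; -102.3056 161.7685]
tr(P') = 237.9352


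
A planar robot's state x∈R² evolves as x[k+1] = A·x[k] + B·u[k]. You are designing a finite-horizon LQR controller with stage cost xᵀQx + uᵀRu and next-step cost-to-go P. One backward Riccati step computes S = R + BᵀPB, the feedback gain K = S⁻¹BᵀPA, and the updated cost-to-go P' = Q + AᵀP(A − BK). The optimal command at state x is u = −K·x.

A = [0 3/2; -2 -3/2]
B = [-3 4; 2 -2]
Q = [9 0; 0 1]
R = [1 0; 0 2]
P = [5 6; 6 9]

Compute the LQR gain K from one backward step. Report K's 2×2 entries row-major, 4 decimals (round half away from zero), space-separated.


-1.8947 -0.8289 -1.5789 -0.3158

BᵀP = [-3.0000 0.0000; 8.0000 6.0000]
S = R + BᵀPB = [1 0; 0 2] + [9.0000 -12.0000; -12.0000 20.0000] = [10.0000 -12.0000; -12.0000 22.0000]
BᵀPA = [0.0000 -4.5000; -12.0000 3.0000]
K = S⁻¹·BᵀPA = [-1.8947 -0.8289; -1.5789 -0.3158]
A−BK = [0.6316 0.2763; -1.3684 -0.4737]
AᵀP(A−BK) = [17.0526 5.2105; 5.2105 1.7171]
P' = Q + AᵀP(A−BK) = [26.0526 5.2105; 5.2105 2.7171]
tr(P') = 28.7697


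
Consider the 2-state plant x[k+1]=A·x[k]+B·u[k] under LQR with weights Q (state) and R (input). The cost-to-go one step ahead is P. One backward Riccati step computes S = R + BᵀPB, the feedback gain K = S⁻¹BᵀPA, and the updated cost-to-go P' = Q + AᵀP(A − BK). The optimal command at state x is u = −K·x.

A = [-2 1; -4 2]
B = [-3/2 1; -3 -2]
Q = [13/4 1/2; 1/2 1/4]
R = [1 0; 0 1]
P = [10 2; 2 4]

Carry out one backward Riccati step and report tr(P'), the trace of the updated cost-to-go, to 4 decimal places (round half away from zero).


BᵀP = [-21.0000 -15.0000; 6.0000 -6.0000]
S = R + BᵀPB = [1 0; 0 1] + [76.5000 9.0000; 9.0000 18.0000] = [77.5000 9.0000; 9.0000 19.0000]
BᵀPA = [102.0000 -51.0000; 12.0000 -6.0000]
K = S⁻¹·BᵀPA = [1.3151 -0.6576; 0.0086 -0.0043]
A−BK = [-0.0359 0.0180; -0.0374 0.0187]
AᵀP(A−BK) = [1.7535 -0.8768; -0.8768 0.4384]
P' = Q + AᵀP(A−BK) = [5.0035 -0.3768; -0.3768 0.6884]
tr(P') = 5.6919

5.6919


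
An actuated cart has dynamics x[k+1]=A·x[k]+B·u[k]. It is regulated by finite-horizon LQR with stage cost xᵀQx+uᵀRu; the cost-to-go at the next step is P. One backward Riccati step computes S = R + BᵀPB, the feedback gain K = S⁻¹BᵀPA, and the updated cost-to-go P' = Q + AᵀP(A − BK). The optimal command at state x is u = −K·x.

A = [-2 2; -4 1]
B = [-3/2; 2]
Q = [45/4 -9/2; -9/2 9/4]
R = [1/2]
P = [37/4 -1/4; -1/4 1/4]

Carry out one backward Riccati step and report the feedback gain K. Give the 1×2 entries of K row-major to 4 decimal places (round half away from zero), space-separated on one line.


1.0604 -1.1706

BᵀP = [-14.3750 0.8750]
S = R + BᵀPB = [1/2] + [23.3125] = [23.8125]
BᵀPA = [25.2500 -27.8750]
K = S⁻¹·BᵀPA = [1.0604 -1.1706]
A−BK = [-0.4094 0.2441; -6.1207 3.3412]
AᵀP(A−BK) = [10.2257 -5.9423; -5.9423 3.6194]
P' = Q + AᵀP(A−BK) = [21.4757 -10.4423; -10.4423 5.8694]
tr(P') = 27.3451


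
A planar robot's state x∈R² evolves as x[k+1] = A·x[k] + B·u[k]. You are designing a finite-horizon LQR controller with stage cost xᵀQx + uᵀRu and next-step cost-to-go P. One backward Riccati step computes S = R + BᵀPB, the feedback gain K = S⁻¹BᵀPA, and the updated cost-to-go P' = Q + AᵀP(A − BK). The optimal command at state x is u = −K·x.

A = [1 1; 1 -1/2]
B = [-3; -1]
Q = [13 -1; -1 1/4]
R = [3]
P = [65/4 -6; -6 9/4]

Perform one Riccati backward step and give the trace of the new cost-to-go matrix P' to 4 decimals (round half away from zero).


14.0613

BᵀP = [-42.7500 15.7500]
S = R + BᵀPB = [3] + [112.5000] = [115.5000]
BᵀPA = [-27.0000 -50.6250]
K = S⁻¹·BᵀPA = [-0.2338 -0.4383]
A−BK = [0.2987 -0.3149; 0.7662 -0.9383]
AᵀP(A−BK) = [0.1883 0.2906; 0.2906 0.6230]
P' = Q + AᵀP(A−BK) = [13.1883 -0.7094; -0.7094 0.8730]
tr(P') = 14.0613


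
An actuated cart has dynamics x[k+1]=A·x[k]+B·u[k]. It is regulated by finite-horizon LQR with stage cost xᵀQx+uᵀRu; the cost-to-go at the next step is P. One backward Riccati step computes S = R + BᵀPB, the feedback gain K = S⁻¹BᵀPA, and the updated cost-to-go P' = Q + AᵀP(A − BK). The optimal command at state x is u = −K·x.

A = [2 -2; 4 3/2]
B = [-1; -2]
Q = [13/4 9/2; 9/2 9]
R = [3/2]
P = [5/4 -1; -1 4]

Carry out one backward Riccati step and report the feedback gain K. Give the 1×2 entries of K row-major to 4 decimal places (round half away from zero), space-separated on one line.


-1.7966 -0.8136

BᵀP = [0.7500 -7.0000]
S = R + BᵀPB = [3/2] + [13.2500] = [14.7500]
BᵀPA = [-26.5000 -12.0000]
K = S⁻¹·BᵀPA = [-1.7966 -0.8136]
A−BK = [0.2034 -2.8136; 0.4068 -0.1271]
AᵀP(A−BK) = [5.3898 2.4407; 2.4407 10.2373]
P' = Q + AᵀP(A−BK) = [8.6398 6.9407; 6.9407 19.2373]
tr(P') = 27.8771


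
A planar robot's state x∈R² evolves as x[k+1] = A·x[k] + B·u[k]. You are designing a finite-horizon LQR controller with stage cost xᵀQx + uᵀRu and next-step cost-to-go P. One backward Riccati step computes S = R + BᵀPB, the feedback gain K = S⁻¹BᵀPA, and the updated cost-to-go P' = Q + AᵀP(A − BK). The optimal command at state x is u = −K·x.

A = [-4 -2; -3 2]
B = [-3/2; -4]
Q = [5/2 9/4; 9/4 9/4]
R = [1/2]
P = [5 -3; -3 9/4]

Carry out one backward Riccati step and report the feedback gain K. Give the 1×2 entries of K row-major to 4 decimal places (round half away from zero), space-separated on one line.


-0.3830 -1.5319

BᵀP = [4.5000 -4.5000]
S = R + BᵀPB = [1/2] + [11.2500] = [11.7500]
BᵀPA = [-4.5000 -18.0000]
K = S⁻¹·BᵀPA = [-0.3830 -1.5319]
A−BK = [-4.5745 -4.2979; -4.5319 -4.1277]
AᵀP(A−BK) = [26.5266 25.6064; 25.6064 25.4255]
P' = Q + AᵀP(A−BK) = [29.0266 27.8564; 27.8564 27.6755]
tr(P') = 56.7021


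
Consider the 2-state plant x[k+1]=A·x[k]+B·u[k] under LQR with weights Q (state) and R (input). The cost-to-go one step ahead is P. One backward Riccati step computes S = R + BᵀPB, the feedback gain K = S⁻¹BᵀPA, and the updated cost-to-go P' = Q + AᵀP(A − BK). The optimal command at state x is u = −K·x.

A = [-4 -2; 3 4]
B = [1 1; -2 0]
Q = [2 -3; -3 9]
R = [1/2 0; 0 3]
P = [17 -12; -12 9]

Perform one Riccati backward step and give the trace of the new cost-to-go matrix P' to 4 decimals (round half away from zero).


17.7479

BᵀP = [41.0000 -30.0000; 17.0000 -12.0000]
S = R + BᵀPB = [1/2 0; 0 3] + [101.0000 41.0000; 41.0000 17.0000] = [101.5000 41.0000; 41.0000 20.0000]
BᵀPA = [-254.0000 -202.0000; -104.0000 -82.0000]
K = S⁻¹·BᵀPA = [-2.3381 -1.9427; -0.4069 -0.1175]
A−BK = [-1.2550 0.0602; -1.6762 0.1146]
AᵀP(A−BK) = [4.8052 2.3381; 2.3381 1.9427]
P' = Q + AᵀP(A−BK) = [6.8052 -0.6619; -0.6619 10.9427]
tr(P') = 17.7479


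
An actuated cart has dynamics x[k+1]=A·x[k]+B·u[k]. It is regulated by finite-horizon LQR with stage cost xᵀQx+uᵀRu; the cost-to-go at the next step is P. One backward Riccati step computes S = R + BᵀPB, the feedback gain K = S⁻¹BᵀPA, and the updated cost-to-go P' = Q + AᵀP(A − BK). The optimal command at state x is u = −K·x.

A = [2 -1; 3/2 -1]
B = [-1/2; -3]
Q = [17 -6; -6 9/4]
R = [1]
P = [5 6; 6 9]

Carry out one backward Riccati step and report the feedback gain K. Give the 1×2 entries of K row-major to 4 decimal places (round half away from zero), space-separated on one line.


BᵀP = [-20.5000 -30.0000]
S = R + BᵀPB = [1] + [100.2500] = [101.2500]
BᵀPA = [-86.0000 50.5000]
K = S⁻¹·BᵀPA = [-0.8494 0.4988]
A−BK = [1.5753 -0.7506; -1.0481 0.4963]
AᵀP(A−BK) = [3.2031 -1.6062; -1.6062 0.8123]
P' = Q + AᵀP(A−BK) = [20.2031 -7.6062; -7.6062 3.0623]
tr(P') = 23.2654

-0.8494 0.4988
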